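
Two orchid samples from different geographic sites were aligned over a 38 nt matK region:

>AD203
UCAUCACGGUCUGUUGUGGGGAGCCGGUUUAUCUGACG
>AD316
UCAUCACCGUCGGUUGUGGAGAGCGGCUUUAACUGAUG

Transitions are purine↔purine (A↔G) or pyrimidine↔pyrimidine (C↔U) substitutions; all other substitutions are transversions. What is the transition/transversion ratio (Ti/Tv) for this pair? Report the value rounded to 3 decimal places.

Differing sites — 8:G/C (Tv); 12:U/G (Tv); 20:G/A (Ti); 25:C/G (Tv); 27:G/C (Tv); 32:U/A (Tv); 37:C/U (Ti).
Of the 7 differences, 2 transitions and 5 transversions, so Ti/Tv = 2/5 = 0.400.

0.400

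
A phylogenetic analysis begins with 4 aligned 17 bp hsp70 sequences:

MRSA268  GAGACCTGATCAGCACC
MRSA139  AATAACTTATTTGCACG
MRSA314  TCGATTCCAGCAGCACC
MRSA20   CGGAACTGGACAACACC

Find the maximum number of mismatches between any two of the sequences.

11

Pairwise Hamming distances:
  MRSA268 vs MRSA139: 7
  MRSA268 vs MRSA314: 7
  MRSA268 vs MRSA20: 6
  MRSA139 vs MRSA314: 11
  MRSA139 vs MRSA20: 10
  MRSA314 vs MRSA20: 9
The largest is 11, between MRSA139 and MRSA314.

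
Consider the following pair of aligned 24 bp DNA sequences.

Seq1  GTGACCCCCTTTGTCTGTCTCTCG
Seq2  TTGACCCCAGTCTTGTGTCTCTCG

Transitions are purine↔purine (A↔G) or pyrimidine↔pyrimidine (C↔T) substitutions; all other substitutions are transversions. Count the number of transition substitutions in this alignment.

1

The sequences differ at positions 1 (G/T, transversion), 9 (C/A, transversion), 10 (T/G, transversion), 12 (T/C, transition), 13 (G/T, transversion), 15 (C/G, transversion).
Of the 6 differences, 1 transition and 5 transversions, so the answer is 1.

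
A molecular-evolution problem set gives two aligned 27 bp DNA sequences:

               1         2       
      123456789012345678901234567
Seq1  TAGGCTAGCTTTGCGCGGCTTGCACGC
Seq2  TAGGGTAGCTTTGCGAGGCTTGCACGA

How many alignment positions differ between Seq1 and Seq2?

The sequences differ at positions 5 (C/G), 16 (C/A), 27 (C/A).
That gives 3 mismatches out of 27 aligned sites, so the Hamming distance is 3.

3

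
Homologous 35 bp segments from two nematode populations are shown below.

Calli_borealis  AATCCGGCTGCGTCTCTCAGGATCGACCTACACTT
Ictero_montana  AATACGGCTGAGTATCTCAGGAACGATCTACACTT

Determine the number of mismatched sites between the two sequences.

Differing sites — 4:C/A; 11:C/A; 14:C/A; 23:T/A; 27:C/T.
That gives 5 mismatches out of 35 aligned sites, so the Hamming distance is 5.

5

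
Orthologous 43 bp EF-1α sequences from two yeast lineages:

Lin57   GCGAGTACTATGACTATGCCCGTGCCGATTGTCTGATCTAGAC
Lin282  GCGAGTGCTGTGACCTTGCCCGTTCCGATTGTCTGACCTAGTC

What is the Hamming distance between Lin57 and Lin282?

The sequences differ at positions 7 (A/G), 10 (A/G), 15 (T/C), 16 (A/T), 24 (G/T), 37 (T/C), 42 (A/T).
That gives 7 mismatches out of 43 aligned sites, so the Hamming distance is 7.

7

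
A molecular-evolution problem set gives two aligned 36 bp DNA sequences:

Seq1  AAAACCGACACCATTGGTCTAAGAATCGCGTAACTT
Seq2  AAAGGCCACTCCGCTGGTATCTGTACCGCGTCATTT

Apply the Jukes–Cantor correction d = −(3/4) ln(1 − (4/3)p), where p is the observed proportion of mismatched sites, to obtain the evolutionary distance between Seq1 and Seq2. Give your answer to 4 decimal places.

0.4926

The sequences differ at positions 4 (A/G), 5 (C/G), 7 (G/C), 10 (A/T), 13 (A/G), 14 (T/C), 19 (C/A), 21 (A/C), 22 (A/T), 24 (A/T), 26 (T/C), 32 (A/C), 34 (C/T).
p = 13/36 = 0.361111.
d = −0.75 · ln(1 − (4/3)·0.361111) = −0.75 · ln(0.518519) = −0.75 · (-0.656779) = 0.4926.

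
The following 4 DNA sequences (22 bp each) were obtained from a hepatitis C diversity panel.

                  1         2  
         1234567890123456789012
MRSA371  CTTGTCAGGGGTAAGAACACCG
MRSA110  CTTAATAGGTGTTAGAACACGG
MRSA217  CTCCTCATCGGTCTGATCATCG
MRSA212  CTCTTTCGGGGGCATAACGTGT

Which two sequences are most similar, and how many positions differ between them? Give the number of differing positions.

Pairwise Hamming distances:
  MRSA371 vs MRSA110: 6
  MRSA371 vs MRSA217: 8
  MRSA371 vs MRSA212: 11
  MRSA110 vs MRSA217: 12
  MRSA110 vs MRSA212: 11
  MRSA217 vs MRSA212: 12
The smallest is 6, between MRSA371 and MRSA110.

6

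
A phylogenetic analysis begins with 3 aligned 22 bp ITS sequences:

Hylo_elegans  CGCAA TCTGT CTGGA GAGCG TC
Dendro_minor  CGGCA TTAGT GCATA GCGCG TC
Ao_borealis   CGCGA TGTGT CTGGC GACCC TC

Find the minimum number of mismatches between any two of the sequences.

Pairwise Hamming distances:
  Hylo_elegans vs Dendro_minor: 9
  Hylo_elegans vs Ao_borealis: 5
  Dendro_minor vs Ao_borealis: 12
The smallest is 5, between Hylo_elegans and Ao_borealis.

5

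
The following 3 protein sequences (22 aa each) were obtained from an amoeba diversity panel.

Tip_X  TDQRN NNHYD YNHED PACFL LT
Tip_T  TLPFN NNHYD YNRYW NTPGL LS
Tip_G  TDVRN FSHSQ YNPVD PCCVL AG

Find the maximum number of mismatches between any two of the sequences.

Pairwise Hamming distances:
  Tip_X vs Tip_T: 11
  Tip_X vs Tip_G: 11
  Tip_T vs Tip_G: 16
The largest is 16, between Tip_T and Tip_G.

16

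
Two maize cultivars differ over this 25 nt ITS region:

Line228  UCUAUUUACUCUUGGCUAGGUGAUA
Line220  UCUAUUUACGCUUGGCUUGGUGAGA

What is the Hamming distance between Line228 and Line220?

3

Mismatches occur at site 10 (U↔G), site 18 (A↔U), site 24 (U↔G).
That gives 3 mismatches out of 25 aligned sites, so the Hamming distance is 3.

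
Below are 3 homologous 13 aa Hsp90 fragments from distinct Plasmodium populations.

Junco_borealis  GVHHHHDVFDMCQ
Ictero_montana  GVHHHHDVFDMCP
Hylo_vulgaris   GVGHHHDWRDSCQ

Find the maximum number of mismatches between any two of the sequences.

Pairwise Hamming distances:
  Junco_borealis vs Ictero_montana: 1
  Junco_borealis vs Hylo_vulgaris: 4
  Ictero_montana vs Hylo_vulgaris: 5
The largest is 5, between Ictero_montana and Hylo_vulgaris.

5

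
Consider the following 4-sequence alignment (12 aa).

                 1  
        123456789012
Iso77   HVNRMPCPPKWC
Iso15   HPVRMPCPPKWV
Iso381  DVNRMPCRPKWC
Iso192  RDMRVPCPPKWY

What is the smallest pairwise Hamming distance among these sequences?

Pairwise Hamming distances:
  Iso77 vs Iso15: 3
  Iso77 vs Iso381: 2
  Iso77 vs Iso192: 5
  Iso15 vs Iso381: 5
  Iso15 vs Iso192: 5
  Iso381 vs Iso192: 6
The smallest is 2, between Iso77 and Iso381.

2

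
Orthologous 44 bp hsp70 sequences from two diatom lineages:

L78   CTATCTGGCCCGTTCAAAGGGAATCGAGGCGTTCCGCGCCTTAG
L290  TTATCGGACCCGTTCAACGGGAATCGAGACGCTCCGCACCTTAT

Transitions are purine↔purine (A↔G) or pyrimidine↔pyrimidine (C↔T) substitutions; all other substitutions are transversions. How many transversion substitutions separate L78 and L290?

3

The sequences differ at positions 1 (C/T, transition), 6 (T/G, transversion), 8 (G/A, transition), 18 (A/C, transversion), 29 (G/A, transition), 32 (T/C, transition), 38 (G/A, transition), 44 (G/T, transversion).
Of the 8 differences, 5 transitions and 3 transversions, so the answer is 3.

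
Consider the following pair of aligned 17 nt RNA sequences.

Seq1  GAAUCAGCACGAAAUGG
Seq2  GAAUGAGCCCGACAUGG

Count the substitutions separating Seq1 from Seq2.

Mismatches occur at site 5 (C↔G), site 9 (A↔C), site 13 (A↔C).
That gives 3 mismatches out of 17 aligned sites, so the Hamming distance is 3.

3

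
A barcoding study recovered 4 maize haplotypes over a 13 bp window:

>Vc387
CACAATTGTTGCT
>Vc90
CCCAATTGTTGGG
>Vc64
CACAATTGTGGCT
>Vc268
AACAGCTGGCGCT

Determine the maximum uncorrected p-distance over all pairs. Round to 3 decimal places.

0.615

Pairwise Hamming distances:
  Vc387 vs Vc90: 3
  Vc387 vs Vc64: 1
  Vc387 vs Vc268: 5
  Vc90 vs Vc64: 4
  Vc90 vs Vc268: 8
  Vc64 vs Vc268: 5
The largest is 8 mismatches, between Vc90 and Vc268; p = 8/13 = 0.615.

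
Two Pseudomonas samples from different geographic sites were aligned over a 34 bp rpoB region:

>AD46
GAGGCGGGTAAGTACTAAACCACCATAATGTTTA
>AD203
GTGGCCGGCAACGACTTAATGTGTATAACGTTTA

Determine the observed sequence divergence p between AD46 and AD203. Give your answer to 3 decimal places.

0.353

Mismatches occur at site 2 (A→T), site 6 (G→C), site 9 (T→C), site 12 (G→C), site 13 (T→G), site 17 (A→T), site 20 (C→T), site 21 (C→G), site 22 (A→T), site 23 (C→G), site 24 (C→T), site 29 (T→C).
There are 12 differences over 34 sites, so p = 12/34 = 0.353.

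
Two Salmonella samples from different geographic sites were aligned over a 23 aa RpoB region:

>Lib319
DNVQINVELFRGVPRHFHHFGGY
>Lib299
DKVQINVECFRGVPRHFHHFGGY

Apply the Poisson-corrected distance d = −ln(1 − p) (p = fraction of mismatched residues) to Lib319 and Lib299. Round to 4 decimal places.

0.0910

Differing sites — 2:N/K; 9:L/C.
p = 2/23 = 0.086957.
d = −ln(1 − 0.086957) = −ln(0.913043) = 0.0910.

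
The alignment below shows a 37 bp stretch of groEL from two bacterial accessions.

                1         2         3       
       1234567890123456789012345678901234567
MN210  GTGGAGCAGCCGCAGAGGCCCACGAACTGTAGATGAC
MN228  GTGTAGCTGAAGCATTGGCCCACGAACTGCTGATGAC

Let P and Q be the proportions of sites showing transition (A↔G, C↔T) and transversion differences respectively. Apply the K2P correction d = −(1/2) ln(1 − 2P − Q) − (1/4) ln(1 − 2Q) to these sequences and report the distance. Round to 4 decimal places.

Mismatches occur at site 4 (G→T, transversion), site 8 (A→T, transversion), site 10 (C→A, transversion), site 11 (C→A, transversion), site 15 (G→T, transversion), site 16 (A→T, transversion), site 30 (T→C, transition), site 31 (A→T, transversion).
Of the 8 differences, 1 transition and 7 transversions over 37 sites: P = 1/37 = 0.027027, Q = 7/37 = 0.189189.
d = −0.5·ln(0.756757) − 0.25·ln(0.621622) = −0.5·(-0.278713) − 0.25·(-0.475423) = 0.2582.

0.2582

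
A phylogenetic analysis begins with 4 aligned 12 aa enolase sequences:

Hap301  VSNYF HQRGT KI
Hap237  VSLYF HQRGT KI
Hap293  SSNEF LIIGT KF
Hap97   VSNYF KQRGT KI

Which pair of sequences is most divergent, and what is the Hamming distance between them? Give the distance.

7

Pairwise Hamming distances:
  Hap301 vs Hap237: 1
  Hap301 vs Hap293: 6
  Hap301 vs Hap97: 1
  Hap237 vs Hap293: 7
  Hap237 vs Hap97: 2
  Hap293 vs Hap97: 6
The largest is 7, between Hap237 and Hap293.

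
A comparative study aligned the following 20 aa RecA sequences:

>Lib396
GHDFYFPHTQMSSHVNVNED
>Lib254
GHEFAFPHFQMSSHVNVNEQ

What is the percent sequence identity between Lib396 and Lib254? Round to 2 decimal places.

The sequences differ at positions 3 (D/E), 5 (Y/A), 9 (T/F), 20 (D/Q).
16 of the 20 sites match, so the percent identity is 16/20 × 100 = 80.00%.

80.00%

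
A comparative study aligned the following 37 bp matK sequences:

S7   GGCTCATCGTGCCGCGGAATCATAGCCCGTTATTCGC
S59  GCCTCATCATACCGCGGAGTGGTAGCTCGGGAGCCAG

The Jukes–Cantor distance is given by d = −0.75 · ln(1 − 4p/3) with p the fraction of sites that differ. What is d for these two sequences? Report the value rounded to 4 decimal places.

Differing sites — 2:G/C; 9:G/A; 11:G/A; 19:A/G; 21:C/G; 22:A/G; 27:C/T; 30:T/G; 31:T/G; 33:T/G; 34:T/C; 36:G/A; 37:C/G.
p = 13/37 = 0.351351.
d = −0.75 · ln(1 − (4/3)·0.351351) = −0.75 · ln(0.531532) = −0.75 · (-0.631992) = 0.4740.

0.4740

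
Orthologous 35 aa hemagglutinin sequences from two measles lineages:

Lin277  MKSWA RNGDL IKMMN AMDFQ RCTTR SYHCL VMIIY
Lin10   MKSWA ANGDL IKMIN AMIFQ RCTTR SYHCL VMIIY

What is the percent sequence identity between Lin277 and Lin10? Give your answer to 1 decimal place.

Mismatches occur at site 6 (R↔A), site 14 (M↔I), site 18 (D↔I).
32 of the 35 sites match, so the percent identity is 32/35 × 100 = 91.4%.

91.4%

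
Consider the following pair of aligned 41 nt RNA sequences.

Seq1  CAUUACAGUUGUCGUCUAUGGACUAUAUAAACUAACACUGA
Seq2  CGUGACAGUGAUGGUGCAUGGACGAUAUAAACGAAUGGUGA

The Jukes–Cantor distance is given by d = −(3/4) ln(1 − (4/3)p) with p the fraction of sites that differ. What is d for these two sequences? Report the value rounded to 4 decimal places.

Mismatches occur at site 2 (A→G), site 4 (U→G), site 10 (U→G), site 11 (G→A), site 13 (C→G), site 16 (C→G), site 17 (U→C), site 24 (U→G), site 33 (U→G), site 36 (C→U), site 37 (A→G), site 38 (C→G).
p = 12/41 = 0.292683.
d = −0.75 · ln(1 − (4/3)·0.292683) = −0.75 · ln(0.609756) = −0.75 · (-0.494696) = 0.3710.

0.3710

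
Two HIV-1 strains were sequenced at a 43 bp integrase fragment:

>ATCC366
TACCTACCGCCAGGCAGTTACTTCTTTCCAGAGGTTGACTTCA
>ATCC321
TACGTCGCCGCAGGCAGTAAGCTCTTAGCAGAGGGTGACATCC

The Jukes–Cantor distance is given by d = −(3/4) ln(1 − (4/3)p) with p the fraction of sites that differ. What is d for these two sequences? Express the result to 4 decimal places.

The sequences differ at positions 4 (C/G), 6 (A/C), 7 (C/G), 9 (G/C), 10 (C/G), 19 (T/A), 21 (C/G), 22 (T/C), 27 (T/A), 28 (C/G), 35 (T/G), 40 (T/A), 43 (A/C).
p = 13/43 = 0.302326.
d = −0.75 · ln(1 − (4/3)·0.302326) = −0.75 · ln(0.596899) = −0.75 · (-0.516007) = 0.3870.

0.3870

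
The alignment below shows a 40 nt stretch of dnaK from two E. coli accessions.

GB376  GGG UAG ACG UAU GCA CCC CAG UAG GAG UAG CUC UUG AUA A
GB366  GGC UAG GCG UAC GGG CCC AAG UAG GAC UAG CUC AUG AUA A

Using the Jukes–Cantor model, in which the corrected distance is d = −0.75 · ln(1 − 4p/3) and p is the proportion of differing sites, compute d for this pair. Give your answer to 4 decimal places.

0.2326

Differing sites — 3:G/C; 7:A/G; 12:U/C; 14:C/G; 15:A/G; 19:C/A; 27:G/C; 34:U/A.
p = 8/40 = 0.200000.
d = −0.75 · ln(1 − (4/3)·0.200000) = −0.75 · ln(0.733333) = −0.75 · (-0.310155) = 0.2326.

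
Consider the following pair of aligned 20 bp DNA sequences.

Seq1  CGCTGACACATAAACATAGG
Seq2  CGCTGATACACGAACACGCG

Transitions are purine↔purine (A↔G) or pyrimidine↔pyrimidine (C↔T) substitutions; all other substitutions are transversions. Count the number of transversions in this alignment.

Differing sites — 7:C/T (Ti); 11:T/C (Ti); 12:A/G (Ti); 17:T/C (Ti); 18:A/G (Ti); 19:G/C (Tv).
Of the 6 differences, 5 transitions and 1 transversion, so the answer is 1.

1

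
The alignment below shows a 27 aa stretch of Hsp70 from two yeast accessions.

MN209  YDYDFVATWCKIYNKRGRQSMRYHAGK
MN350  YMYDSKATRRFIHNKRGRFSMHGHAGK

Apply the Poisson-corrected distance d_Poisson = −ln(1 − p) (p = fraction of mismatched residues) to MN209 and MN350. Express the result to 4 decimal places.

0.4626

Mismatches occur at site 2 (D→M), site 5 (F→S), site 6 (V→K), site 9 (W→R), site 10 (C→R), site 11 (K→F), site 13 (Y→H), site 19 (Q→F), site 22 (R→H), site 23 (Y→G).
p = 10/27 = 0.370370.
d = −ln(1 − 0.370370) = −ln(0.629630) = 0.4626.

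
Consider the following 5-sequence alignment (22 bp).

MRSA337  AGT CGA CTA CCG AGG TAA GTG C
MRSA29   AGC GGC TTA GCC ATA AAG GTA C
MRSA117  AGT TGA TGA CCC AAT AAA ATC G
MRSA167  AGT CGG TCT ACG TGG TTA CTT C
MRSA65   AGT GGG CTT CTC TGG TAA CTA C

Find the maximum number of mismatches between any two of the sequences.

Pairwise Hamming distances:
  MRSA337 vs MRSA29: 11
  MRSA337 vs MRSA117: 10
  MRSA337 vs MRSA167: 9
  MRSA337 vs MRSA65: 8
  MRSA29 vs MRSA117: 11
  MRSA29 vs MRSA167: 15
  MRSA29 vs MRSA65: 12
  MRSA117 vs MRSA167: 14
  MRSA117 vs MRSA65: 13
  MRSA167 vs MRSA65: 8
The largest is 15, between MRSA29 and MRSA167.

15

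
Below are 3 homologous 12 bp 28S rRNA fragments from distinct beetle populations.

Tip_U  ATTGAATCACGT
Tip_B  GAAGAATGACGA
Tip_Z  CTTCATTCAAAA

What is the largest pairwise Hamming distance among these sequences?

8

Pairwise Hamming distances:
  Tip_U vs Tip_B: 5
  Tip_U vs Tip_Z: 6
  Tip_B vs Tip_Z: 8
The largest is 8, between Tip_B and Tip_Z.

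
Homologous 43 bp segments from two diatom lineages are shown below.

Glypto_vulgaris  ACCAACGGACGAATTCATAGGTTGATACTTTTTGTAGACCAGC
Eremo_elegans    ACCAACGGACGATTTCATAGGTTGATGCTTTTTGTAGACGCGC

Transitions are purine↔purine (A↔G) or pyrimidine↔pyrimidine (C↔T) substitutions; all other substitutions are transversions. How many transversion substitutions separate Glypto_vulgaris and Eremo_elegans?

3

Differing sites — 13:A/T (Tv); 27:A/G (Ti); 40:C/G (Tv); 41:A/C (Tv).
Of the 4 differences, 1 transition and 3 transversions, so the answer is 3.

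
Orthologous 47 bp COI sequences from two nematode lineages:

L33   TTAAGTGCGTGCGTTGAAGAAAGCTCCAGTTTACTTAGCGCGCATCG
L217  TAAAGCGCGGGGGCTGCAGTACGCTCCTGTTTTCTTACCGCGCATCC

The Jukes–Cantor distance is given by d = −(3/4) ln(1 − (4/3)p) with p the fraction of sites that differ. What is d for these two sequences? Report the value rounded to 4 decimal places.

The sequences differ at positions 2 (T/A), 6 (T/C), 10 (T/G), 12 (C/G), 14 (T/C), 17 (A/C), 20 (A/T), 22 (A/C), 28 (A/T), 33 (A/T), 38 (G/C), 47 (G/C).
p = 12/47 = 0.255319.
d = −0.75 · ln(1 − (4/3)·0.255319) = −0.75 · ln(0.659575) = −0.75 · (-0.416160) = 0.3121.

0.3121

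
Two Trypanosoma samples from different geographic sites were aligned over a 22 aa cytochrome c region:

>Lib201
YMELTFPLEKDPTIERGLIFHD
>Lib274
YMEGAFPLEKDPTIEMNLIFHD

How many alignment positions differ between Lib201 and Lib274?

Differing sites — 4:L/G; 5:T/A; 16:R/M; 17:G/N.
That gives 4 mismatches out of 22 aligned sites, so the Hamming distance is 4.

4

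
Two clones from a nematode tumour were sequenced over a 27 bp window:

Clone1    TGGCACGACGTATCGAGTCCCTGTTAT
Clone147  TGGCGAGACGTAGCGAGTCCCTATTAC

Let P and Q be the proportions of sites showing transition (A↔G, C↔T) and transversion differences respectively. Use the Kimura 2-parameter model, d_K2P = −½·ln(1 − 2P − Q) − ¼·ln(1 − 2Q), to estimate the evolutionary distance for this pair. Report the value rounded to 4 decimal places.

Mismatches occur at site 5 (A/G, transition), site 6 (C/A, transversion), site 13 (T/G, transversion), site 23 (G/A, transition), site 27 (T/C, transition).
Of the 5 differences, 3 transitions and 2 transversions over 27 sites: P = 3/27 = 0.111111, Q = 2/27 = 0.074074.
d = −0.5·ln(0.703704) − 0.25·ln(0.851852) = −0.5·(-0.351397) − 0.25·(-0.160342) = 0.2158.

0.2158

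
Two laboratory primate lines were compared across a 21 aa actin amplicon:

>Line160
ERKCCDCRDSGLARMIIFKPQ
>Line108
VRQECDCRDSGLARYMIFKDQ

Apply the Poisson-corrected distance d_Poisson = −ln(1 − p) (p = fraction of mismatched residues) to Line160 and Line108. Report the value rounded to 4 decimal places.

The sequences differ at positions 1 (E/V), 3 (K/Q), 4 (C/E), 15 (M/Y), 16 (I/M), 20 (P/D).
p = 6/21 = 0.285714.
d = −ln(1 − 0.285714) = −ln(0.714286) = 0.3365.

0.3365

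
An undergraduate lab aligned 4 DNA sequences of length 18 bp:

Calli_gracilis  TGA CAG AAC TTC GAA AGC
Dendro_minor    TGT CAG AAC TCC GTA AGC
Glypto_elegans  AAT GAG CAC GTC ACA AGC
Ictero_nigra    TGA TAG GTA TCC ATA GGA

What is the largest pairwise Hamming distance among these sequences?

12

Pairwise Hamming distances:
  Calli_gracilis vs Dendro_minor: 3
  Calli_gracilis vs Glypto_elegans: 8
  Calli_gracilis vs Ictero_nigra: 9
  Dendro_minor vs Glypto_elegans: 8
  Dendro_minor vs Ictero_nigra: 8
  Glypto_elegans vs Ictero_nigra: 12
The largest is 12, between Glypto_elegans and Ictero_nigra.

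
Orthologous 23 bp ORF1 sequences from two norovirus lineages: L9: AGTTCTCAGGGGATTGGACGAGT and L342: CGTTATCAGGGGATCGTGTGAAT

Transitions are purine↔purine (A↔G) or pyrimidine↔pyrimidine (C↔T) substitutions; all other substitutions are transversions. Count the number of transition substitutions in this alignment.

4

Differing sites — 1:A/C (Tv); 5:C/A (Tv); 15:T/C (Ti); 17:G/T (Tv); 18:A/G (Ti); 19:C/T (Ti); 22:G/A (Ti).
Of the 7 differences, 4 transitions and 3 transversions, so the answer is 4.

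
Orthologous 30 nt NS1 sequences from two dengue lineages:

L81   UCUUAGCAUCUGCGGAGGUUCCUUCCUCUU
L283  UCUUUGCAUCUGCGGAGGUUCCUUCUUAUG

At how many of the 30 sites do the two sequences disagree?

Differing sites — 5:A/U; 26:C/U; 28:C/A; 30:U/G.
That gives 4 mismatches out of 30 aligned sites, so the Hamming distance is 4.

4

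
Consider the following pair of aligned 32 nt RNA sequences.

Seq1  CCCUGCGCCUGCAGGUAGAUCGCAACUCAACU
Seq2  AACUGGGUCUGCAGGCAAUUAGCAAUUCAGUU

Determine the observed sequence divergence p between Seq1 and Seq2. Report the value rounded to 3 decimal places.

0.344

Differing sites — 1:C/A; 2:C/A; 6:C/G; 8:C/U; 16:U/C; 18:G/A; 19:A/U; 21:C/A; 26:C/U; 30:A/G; 31:C/U.
There are 11 differences over 32 sites, so p = 11/32 = 0.344.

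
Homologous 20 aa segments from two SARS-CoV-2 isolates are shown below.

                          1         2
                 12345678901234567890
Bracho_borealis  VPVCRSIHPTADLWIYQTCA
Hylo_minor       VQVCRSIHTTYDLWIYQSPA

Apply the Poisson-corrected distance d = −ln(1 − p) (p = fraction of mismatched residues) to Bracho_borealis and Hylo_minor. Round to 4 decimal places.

Mismatches occur at site 2 (P/Q), site 9 (P/T), site 11 (A/Y), site 18 (T/S), site 19 (C/P).
p = 5/20 = 0.250000.
d = −ln(1 − 0.250000) = −ln(0.750000) = 0.2877.

0.2877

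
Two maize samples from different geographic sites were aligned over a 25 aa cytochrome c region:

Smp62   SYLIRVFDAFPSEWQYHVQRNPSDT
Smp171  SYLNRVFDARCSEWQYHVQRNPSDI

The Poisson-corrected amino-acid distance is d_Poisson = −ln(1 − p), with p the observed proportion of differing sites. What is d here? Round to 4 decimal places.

0.1744

The sequences differ at positions 4 (I/N), 10 (F/R), 11 (P/C), 25 (T/I).
p = 4/25 = 0.160000.
d = −ln(1 − 0.160000) = −ln(0.840000) = 0.1744.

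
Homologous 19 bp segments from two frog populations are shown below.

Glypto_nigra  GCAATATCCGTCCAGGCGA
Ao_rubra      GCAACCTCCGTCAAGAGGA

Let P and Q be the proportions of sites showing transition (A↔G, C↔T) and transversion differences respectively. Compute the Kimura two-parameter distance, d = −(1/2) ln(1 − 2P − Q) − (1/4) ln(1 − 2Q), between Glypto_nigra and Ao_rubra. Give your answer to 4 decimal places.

The sequences differ at positions 5 (T/C, transition), 6 (A/C, transversion), 13 (C/A, transversion), 16 (G/A, transition), 17 (C/G, transversion).
Of the 5 differences, 2 transitions and 3 transversions over 19 sites: P = 2/19 = 0.105263, Q = 3/19 = 0.157895.
d = −0.5·ln(0.631579) − 0.25·ln(0.684210) = −0.5·(-0.459532) − 0.25·(-0.379490) = 0.3246.

0.3246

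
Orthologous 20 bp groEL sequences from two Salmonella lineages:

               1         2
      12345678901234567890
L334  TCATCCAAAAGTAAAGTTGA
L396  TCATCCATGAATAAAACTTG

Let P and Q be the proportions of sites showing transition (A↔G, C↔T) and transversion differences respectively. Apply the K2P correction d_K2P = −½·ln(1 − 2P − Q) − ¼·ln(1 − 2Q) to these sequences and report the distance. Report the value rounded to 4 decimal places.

0.5139

Mismatches occur at site 8 (A/T, transversion), site 9 (A/G, transition), site 11 (G/A, transition), site 16 (G/A, transition), site 17 (T/C, transition), site 19 (G/T, transversion), site 20 (A/G, transition).
Of the 7 differences, 5 transitions and 2 transversions over 20 sites: P = 5/20 = 0.250000, Q = 2/20 = 0.100000.
d = −0.5·ln(0.400000) − 0.25·ln(0.800000) = −0.5·(-0.916291) − 0.25·(-0.223144) = 0.5139.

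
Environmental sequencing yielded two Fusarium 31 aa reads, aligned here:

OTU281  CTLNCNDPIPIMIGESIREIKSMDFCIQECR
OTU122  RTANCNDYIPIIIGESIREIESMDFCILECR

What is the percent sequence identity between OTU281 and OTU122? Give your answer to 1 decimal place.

Mismatches occur at site 1 (C→R), site 3 (L→A), site 8 (P→Y), site 12 (M→I), site 21 (K→E), site 28 (Q→L).
25 of the 31 sites match, so the percent identity is 25/31 × 100 = 80.6%.

80.6%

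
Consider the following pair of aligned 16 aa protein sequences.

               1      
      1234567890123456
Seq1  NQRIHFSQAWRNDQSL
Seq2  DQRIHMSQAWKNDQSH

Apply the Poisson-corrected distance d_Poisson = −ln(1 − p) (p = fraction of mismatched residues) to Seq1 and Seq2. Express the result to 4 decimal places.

0.2877

The sequences differ at positions 1 (N/D), 6 (F/M), 11 (R/K), 16 (L/H).
p = 4/16 = 0.250000.
d = −ln(1 − 0.250000) = −ln(0.750000) = 0.2877.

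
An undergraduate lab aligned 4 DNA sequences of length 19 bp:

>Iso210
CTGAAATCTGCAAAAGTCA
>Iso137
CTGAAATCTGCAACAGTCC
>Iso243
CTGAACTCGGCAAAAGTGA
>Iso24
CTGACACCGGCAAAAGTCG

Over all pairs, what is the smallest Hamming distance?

Pairwise Hamming distances:
  Iso210 vs Iso137: 2
  Iso210 vs Iso243: 3
  Iso210 vs Iso24: 4
  Iso137 vs Iso243: 5
  Iso137 vs Iso24: 5
  Iso243 vs Iso24: 5
The smallest is 2, between Iso210 and Iso137.

2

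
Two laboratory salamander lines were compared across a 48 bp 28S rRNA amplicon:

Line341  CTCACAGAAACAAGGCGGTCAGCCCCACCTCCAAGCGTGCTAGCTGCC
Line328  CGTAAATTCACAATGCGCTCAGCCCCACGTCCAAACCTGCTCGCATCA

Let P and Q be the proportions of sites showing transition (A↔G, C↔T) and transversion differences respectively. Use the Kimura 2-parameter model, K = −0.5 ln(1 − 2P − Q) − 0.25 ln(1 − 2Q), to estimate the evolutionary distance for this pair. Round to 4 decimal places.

0.4136

Mismatches occur at site 2 (T→G, transversion), site 3 (C→T, transition), site 5 (C→A, transversion), site 7 (G→T, transversion), site 8 (A→T, transversion), site 9 (A→C, transversion), site 14 (G→T, transversion), site 18 (G→C, transversion), site 29 (C→G, transversion), site 35 (G→A, transition), site 37 (G→C, transversion), site 42 (A→C, transversion), site 45 (T→A, transversion), site 46 (G→T, transversion), site 48 (C→A, transversion).
Of the 15 differences, 2 transitions and 13 transversions over 48 sites: P = 2/48 = 0.041667, Q = 13/48 = 0.270833.
d = −0.5·ln(0.645833) − 0.25·ln(0.458334) = −0.5·(-0.437214) − 0.25·(-0.780157) = 0.4136.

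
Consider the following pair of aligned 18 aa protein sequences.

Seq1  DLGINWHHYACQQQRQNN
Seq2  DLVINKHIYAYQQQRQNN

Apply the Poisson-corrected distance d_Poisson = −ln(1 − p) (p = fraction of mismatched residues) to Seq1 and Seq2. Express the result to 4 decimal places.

Mismatches occur at site 3 (G/V), site 6 (W/K), site 8 (H/I), site 11 (C/Y).
p = 4/18 = 0.222222.
d = −ln(1 − 0.222222) = −ln(0.777778) = 0.2513.

0.2513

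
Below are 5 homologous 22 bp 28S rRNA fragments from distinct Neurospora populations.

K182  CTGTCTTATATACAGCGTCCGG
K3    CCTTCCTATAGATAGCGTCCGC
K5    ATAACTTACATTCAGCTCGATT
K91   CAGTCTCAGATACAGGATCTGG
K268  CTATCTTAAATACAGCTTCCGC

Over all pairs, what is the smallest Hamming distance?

4

Pairwise Hamming distances:
  K182 vs K3: 6
  K182 vs K5: 11
  K182 vs K91: 6
  K182 vs K268: 4
  K3 vs K5: 15
  K3 vs K91: 11
  K3 vs K268: 7
  K5 vs K91: 14
  K5 vs K268: 9
  K91 vs K268: 8
The smallest is 4, between K182 and K268.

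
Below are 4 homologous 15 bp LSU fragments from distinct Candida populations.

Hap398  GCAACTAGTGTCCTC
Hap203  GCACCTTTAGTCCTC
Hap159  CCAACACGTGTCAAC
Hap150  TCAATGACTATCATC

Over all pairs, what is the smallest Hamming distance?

Pairwise Hamming distances:
  Hap398 vs Hap203: 4
  Hap398 vs Hap159: 5
  Hap398 vs Hap150: 6
  Hap203 vs Hap159: 8
  Hap203 vs Hap150: 9
  Hap159 vs Hap150: 7
The smallest is 4, between Hap398 and Hap203.

4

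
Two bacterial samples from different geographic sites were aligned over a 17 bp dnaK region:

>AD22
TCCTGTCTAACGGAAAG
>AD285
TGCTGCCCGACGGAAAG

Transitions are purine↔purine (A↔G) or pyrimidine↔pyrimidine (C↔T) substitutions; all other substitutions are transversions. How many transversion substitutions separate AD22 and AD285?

Differing sites — 2:C/G (Tv); 6:T/C (Ti); 8:T/C (Ti); 9:A/G (Ti).
Of the 4 differences, 3 transitions and 1 transversion, so the answer is 1.

1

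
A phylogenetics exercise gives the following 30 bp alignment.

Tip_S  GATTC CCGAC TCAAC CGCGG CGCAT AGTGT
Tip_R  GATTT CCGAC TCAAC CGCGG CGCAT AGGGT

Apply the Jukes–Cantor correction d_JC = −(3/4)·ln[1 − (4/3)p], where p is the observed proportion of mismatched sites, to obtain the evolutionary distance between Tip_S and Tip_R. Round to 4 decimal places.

Differing sites — 5:C/T; 28:T/G.
p = 2/30 = 0.066667.
d = −0.75 · ln(1 − (4/3)·0.066667) = −0.75 · ln(0.911111) = −0.75 · (-0.093091) = 0.0698.

0.0698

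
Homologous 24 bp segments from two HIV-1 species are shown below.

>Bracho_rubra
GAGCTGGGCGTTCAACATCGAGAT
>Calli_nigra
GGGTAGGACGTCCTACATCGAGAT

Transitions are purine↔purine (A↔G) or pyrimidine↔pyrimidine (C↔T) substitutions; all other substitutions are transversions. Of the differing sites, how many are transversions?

Mismatches occur at site 2 (A/G, transition), site 4 (C/T, transition), site 5 (T/A, transversion), site 8 (G/A, transition), site 12 (T/C, transition), site 14 (A/T, transversion).
Of the 6 differences, 4 transitions and 2 transversions, so the answer is 2.

2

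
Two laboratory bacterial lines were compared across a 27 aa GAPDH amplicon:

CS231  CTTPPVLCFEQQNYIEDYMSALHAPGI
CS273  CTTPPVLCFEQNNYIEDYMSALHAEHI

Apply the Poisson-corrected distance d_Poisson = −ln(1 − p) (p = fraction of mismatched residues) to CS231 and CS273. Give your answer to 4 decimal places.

The sequences differ at positions 12 (Q/N), 25 (P/E), 26 (G/H).
p = 3/27 = 0.111111.
d = −ln(1 − 0.111111) = −ln(0.888889) = 0.1178.

0.1178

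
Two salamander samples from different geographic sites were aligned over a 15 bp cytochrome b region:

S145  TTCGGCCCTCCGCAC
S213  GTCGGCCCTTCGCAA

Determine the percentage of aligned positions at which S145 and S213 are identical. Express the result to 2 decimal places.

Differing sites — 1:T/G; 10:C/T; 15:C/A.
12 of the 15 sites match, so the percent identity is 12/15 × 100 = 80.00%.

80.00%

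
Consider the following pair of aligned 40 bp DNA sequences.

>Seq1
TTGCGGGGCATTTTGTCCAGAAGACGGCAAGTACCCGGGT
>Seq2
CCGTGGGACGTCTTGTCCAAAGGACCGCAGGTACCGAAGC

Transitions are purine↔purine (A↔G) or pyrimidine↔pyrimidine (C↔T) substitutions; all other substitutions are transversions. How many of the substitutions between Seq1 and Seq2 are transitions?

Mismatches occur at site 1 (T→C, transition), site 2 (T→C, transition), site 4 (C→T, transition), site 8 (G→A, transition), site 10 (A→G, transition), site 12 (T→C, transition), site 20 (G→A, transition), site 22 (A→G, transition), site 26 (G→C, transversion), site 30 (A→G, transition), site 36 (C→G, transversion), site 37 (G→A, transition), site 38 (G→A, transition), site 40 (T→C, transition).
Of the 14 differences, 12 transitions and 2 transversions, so the answer is 12.

12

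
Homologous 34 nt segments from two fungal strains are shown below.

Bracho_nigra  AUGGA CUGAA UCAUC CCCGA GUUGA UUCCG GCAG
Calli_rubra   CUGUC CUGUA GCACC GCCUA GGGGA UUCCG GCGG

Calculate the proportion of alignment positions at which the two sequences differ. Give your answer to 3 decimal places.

Differing sites — 1:A/C; 4:G/U; 5:A/C; 9:A/U; 11:U/G; 14:U/C; 16:C/G; 19:G/U; 22:U/G; 23:U/G; 33:A/G.
There are 11 differences over 34 sites, so p = 11/34 = 0.324.

0.324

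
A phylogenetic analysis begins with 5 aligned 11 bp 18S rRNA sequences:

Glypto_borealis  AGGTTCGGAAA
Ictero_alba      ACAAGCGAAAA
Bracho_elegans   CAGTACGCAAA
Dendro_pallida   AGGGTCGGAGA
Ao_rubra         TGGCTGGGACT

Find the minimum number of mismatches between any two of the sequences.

2

Pairwise Hamming distances:
  Glypto_borealis vs Ictero_alba: 5
  Glypto_borealis vs Bracho_elegans: 4
  Glypto_borealis vs Dendro_pallida: 2
  Glypto_borealis vs Ao_rubra: 5
  Ictero_alba vs Bracho_elegans: 6
  Ictero_alba vs Dendro_pallida: 6
  Ictero_alba vs Ao_rubra: 9
  Bracho_elegans vs Dendro_pallida: 6
  Bracho_elegans vs Ao_rubra: 8
  Dendro_pallida vs Ao_rubra: 5
The smallest is 2, between Glypto_borealis and Dendro_pallida.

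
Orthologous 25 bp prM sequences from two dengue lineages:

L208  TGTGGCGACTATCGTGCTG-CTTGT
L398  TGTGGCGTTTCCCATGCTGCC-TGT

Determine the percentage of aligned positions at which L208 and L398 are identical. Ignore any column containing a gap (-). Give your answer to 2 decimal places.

Excluding the 2 gap columns leaves 23 comparable sites.
Mismatches occur at site 8 (A↔T), site 9 (C↔T), site 11 (A↔C), site 12 (T↔C), site 14 (G↔A).
18 of the 23 comparable sites match, so the percent identity is 18/23 × 100 = 78.26%.

78.26%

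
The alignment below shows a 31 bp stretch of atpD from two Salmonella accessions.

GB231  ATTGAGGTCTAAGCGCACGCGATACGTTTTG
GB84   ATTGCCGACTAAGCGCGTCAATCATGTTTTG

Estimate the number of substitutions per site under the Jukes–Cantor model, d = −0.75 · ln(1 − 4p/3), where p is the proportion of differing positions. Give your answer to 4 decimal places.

The sequences differ at positions 5 (A/C), 6 (G/C), 8 (T/A), 17 (A/G), 18 (C/T), 19 (G/C), 20 (C/A), 21 (G/A), 22 (A/T), 23 (T/C), 25 (C/T).
p = 11/31 = 0.354839.
d = −0.75 · ln(1 − (4/3)·0.354839) = −0.75 · ln(0.526881) = −0.75 · (-0.640781) = 0.4806.

0.4806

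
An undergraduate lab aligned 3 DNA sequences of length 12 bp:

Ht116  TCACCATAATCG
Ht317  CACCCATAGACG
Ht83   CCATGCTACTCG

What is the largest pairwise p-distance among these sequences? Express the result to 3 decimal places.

Pairwise Hamming distances:
  Ht116 vs Ht317: 5
  Ht116 vs Ht83: 5
  Ht317 vs Ht83: 7
The largest is 7 mismatches, between Ht317 and Ht83; p = 7/12 = 0.583.

0.583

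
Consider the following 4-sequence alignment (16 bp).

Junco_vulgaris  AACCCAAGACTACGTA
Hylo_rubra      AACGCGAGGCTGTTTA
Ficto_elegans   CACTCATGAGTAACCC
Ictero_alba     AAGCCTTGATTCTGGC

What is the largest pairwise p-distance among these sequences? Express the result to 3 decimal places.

Pairwise Hamming distances:
  Junco_vulgaris vs Hylo_rubra: 6
  Junco_vulgaris vs Ficto_elegans: 8
  Junco_vulgaris vs Ictero_alba: 8
  Hylo_rubra vs Ficto_elegans: 11
  Hylo_rubra vs Ictero_alba: 10
  Ficto_elegans vs Ictero_alba: 9
The largest is 11 mismatches, between Hylo_rubra and Ficto_elegans; p = 11/16 = 0.688.

0.688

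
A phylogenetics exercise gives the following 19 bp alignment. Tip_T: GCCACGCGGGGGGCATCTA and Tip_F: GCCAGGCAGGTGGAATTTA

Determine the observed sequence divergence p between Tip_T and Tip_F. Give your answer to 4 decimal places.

0.2632

Differing sites — 5:C/G; 8:G/A; 11:G/T; 14:C/A; 17:C/T.
There are 5 differences over 19 sites, so p = 5/19 = 0.2632.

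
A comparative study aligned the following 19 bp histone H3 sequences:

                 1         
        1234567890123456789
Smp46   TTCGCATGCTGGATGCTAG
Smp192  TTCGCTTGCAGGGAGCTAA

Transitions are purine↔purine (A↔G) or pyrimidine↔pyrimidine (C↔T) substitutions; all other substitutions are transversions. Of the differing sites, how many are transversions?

3

Differing sites — 6:A/T (Tv); 10:T/A (Tv); 13:A/G (Ti); 14:T/A (Tv); 19:G/A (Ti).
Of the 5 differences, 2 transitions and 3 transversions, so the answer is 3.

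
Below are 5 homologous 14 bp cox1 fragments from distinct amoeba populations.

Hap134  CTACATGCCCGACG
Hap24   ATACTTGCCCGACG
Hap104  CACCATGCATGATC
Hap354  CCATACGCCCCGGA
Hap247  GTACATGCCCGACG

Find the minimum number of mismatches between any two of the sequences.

1

Pairwise Hamming distances:
  Hap134 vs Hap24: 2
  Hap134 vs Hap104: 6
  Hap134 vs Hap354: 7
  Hap134 vs Hap247: 1
  Hap24 vs Hap104: 8
  Hap24 vs Hap354: 9
  Hap24 vs Hap247: 2
  Hap104 vs Hap354: 10
  Hap104 vs Hap247: 7
  Hap354 vs Hap247: 8
The smallest is 1, between Hap134 and Hap247.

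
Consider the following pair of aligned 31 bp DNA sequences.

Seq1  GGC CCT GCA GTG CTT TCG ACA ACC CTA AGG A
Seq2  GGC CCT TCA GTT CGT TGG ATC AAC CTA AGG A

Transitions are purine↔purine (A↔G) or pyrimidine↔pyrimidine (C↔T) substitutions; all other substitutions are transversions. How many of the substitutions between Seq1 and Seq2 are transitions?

1

Mismatches occur at site 7 (G↔T, transversion), site 12 (G↔T, transversion), site 14 (T↔G, transversion), site 17 (C↔G, transversion), site 20 (C↔T, transition), site 21 (A↔C, transversion), site 23 (C↔A, transversion).
Of the 7 differences, 1 transition and 6 transversions, so the answer is 1.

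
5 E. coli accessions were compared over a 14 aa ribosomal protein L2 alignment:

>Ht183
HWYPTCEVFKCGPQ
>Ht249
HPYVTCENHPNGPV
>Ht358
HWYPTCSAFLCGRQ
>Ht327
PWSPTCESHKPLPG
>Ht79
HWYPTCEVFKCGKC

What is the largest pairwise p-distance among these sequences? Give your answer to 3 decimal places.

Pairwise Hamming distances:
  Ht183 vs Ht249: 7
  Ht183 vs Ht358: 4
  Ht183 vs Ht327: 7
  Ht183 vs Ht79: 2
  Ht249 vs Ht358: 9
  Ht249 vs Ht327: 9
  Ht249 vs Ht79: 8
  Ht358 vs Ht327: 10
  Ht358 vs Ht79: 5
  Ht327 vs Ht79: 8
The largest is 10 mismatches, between Ht358 and Ht327; p = 10/14 = 0.714.

0.714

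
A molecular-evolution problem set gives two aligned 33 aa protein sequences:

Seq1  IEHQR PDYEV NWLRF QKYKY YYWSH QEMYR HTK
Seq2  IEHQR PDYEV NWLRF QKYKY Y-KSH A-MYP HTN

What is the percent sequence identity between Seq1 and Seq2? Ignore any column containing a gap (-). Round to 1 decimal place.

Excluding the 2 gap columns leaves 31 comparable sites.
Differing sites — 23:W/K; 26:Q/A; 30:R/P; 33:K/N.
27 of the 31 comparable sites match, so the percent identity is 27/31 × 100 = 87.1%.

87.1%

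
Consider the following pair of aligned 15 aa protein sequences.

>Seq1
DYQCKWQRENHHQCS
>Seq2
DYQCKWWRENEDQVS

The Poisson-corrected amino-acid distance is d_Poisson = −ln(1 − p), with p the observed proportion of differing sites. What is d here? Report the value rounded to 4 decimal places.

Differing sites — 7:Q/W; 11:H/E; 12:H/D; 14:C/V.
p = 4/15 = 0.266667.
d = −ln(1 − 0.266667) = −ln(0.733333) = 0.3102.

0.3102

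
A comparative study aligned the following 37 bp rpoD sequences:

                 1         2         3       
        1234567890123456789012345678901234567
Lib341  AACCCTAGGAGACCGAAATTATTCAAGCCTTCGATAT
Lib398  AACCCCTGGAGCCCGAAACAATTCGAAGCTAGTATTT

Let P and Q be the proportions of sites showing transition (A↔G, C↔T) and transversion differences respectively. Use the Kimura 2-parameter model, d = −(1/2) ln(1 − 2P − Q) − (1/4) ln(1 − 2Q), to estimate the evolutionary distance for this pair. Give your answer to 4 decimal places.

The sequences differ at positions 6 (T/C, transition), 7 (A/T, transversion), 12 (A/C, transversion), 19 (T/C, transition), 20 (T/A, transversion), 25 (A/G, transition), 27 (G/A, transition), 28 (C/G, transversion), 31 (T/A, transversion), 32 (C/G, transversion), 33 (G/T, transversion), 36 (A/T, transversion).
Of the 12 differences, 4 transitions and 8 transversions over 37 sites: P = 4/37 = 0.108108, Q = 8/37 = 0.216216.
d = −0.5·ln(0.567568) − 0.25·ln(0.567568) = −0.5·(-0.566395) − 0.25·(-0.566395) = 0.4248.

0.4248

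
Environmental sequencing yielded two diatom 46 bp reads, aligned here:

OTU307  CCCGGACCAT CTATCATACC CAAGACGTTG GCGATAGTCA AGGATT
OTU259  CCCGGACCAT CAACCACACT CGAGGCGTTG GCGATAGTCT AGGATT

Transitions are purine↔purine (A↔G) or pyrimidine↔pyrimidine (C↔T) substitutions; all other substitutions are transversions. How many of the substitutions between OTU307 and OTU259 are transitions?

5

Mismatches occur at site 12 (T↔A, transversion), site 14 (T↔C, transition), site 17 (T↔C, transition), site 20 (C↔T, transition), site 22 (A↔G, transition), site 25 (A↔G, transition), site 40 (A↔T, transversion).
Of the 7 differences, 5 transitions and 2 transversions, so the answer is 5.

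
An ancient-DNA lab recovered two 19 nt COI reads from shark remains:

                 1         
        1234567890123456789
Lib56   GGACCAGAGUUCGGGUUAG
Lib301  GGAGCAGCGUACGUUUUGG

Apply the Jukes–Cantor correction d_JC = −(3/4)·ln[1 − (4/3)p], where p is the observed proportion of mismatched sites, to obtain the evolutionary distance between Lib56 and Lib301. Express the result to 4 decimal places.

0.4099

The sequences differ at positions 4 (C/G), 8 (A/C), 11 (U/A), 14 (G/U), 15 (G/U), 18 (A/G).
p = 6/19 = 0.315789.
d = −0.75 · ln(1 − (4/3)·0.315789) = −0.75 · ln(0.578948) = −0.75 · (-0.546543) = 0.4099.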